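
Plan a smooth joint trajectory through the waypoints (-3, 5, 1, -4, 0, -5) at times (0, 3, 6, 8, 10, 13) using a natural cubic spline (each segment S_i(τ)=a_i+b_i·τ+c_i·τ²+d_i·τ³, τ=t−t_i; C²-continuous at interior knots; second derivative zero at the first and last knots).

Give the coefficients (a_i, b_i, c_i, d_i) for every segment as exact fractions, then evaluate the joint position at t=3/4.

  seg 0: a=-3 b=781/221 c=0 d=-575/5967
  seg 1: a=5 b=206/221 c=-575/663 d=223/5967
  seg 2: a=1 b=-721/221 c=-352/663 d=2419/5304
  seg 3: a=-4 b=115/1326 c=5849/2652 d=-138/221
  seg 4: a=0 b=1877/1326 c=-4087/2652 d=4087/23868
S(3/4) = -5519/14144

Δ: Δ0=8/3, Δ1=-4/3, Δ2=-5/2, Δ3=2, Δ4=-5/3
row 1: diag=12, rhs=-24; c'=1/4, d'=-2
row 2: denom=10−3·1/4=37/4; d'=(-7−3·-2)/(37/4)=-4/37
row 3: denom=8−2·8/37=280/37; d'=(27−2·-4/37)/(280/37)=1007/280
row 4: denom=10−2·37/140=663/70; d'=(-22−2·1007/280)/(663/70)=-4087/1326
back: M4=-4087/1326
back: M3=1007/280−37/140·-4087/1326=5849/1326
back: M2=-4/37−8/37·5849/1326=-704/663
back: M1=-2−1/4·-704/663=-1150/663
M: M0=0, M1=-1150/663, M2=-704/663, M3=5849/1326, M4=-4087/1326, M5=0
seg 0: a=-3, c=M0/2=0, d=(M1−M0)/(6·3)=-575/5967, b=Δ0−h0·(2M0+M1)/6=781/221
seg 1: a=5, c=M1/2=-575/663, d=(M2−M1)/(6·3)=223/5967, b=Δ1−h1·(2M1+M2)/6=206/221
seg 2: a=1, c=M2/2=-352/663, d=(M3−M2)/(6·2)=2419/5304, b=Δ2−h2·(2M2+M3)/6=-721/221
seg 3: a=-4, c=M3/2=5849/2652, d=(M4−M3)/(6·2)=-138/221, b=Δ3−h3·(2M3+M4)/6=115/1326
seg 4: a=0, c=M4/2=-4087/2652, d=(M5−M4)/(6·3)=4087/23868, b=Δ4−h4·(2M4+M5)/6=1877/1326
t_q=3/4 → seg 0, τ=3/4; S=-3+781/221·τ+0·τ²+-575/5967·τ³=-5519/14144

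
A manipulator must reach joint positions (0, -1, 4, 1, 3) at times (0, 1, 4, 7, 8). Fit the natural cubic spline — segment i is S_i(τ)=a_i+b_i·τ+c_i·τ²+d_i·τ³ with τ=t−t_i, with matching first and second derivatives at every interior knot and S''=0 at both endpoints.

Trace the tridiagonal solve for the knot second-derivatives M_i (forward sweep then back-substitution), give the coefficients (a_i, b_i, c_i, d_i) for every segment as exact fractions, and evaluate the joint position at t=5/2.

  seg 0: a=0 b=-947/624 c=0 d=323/624
  seg 1: a=-1 b=11/312 c=323/208 d=-1889/5616
  seg 2: a=4 b=13/48 c=-115/78 d=1967/5616
  seg 3: a=1 b=275/312 c=349/208 d=-349/624
S(5/2) = 2349/1664

Δ: Δ0=-1, Δ1=5/3, Δ2=-1, Δ3=2
row 1: diag=8, rhs=16; c'=3/8, d'=2
row 2: denom=12−3·3/8=87/8; d'=(-16−3·2)/(87/8)=-176/87
row 3: denom=8−3·8/29=208/29; d'=(18−3·-176/87)/(208/29)=349/104
back: M3=349/104
back: M2=-176/87−8/29·349/104=-115/39
back: M1=2−3/8·-115/39=323/104
M: M0=0, M1=323/104, M2=-115/39, M3=349/104, M4=0
seg 0: a=0, c=M0/2=0, d=(M1−M0)/(6·1)=323/624, b=Δ0−h0·(2M0+M1)/6=-947/624
seg 1: a=-1, c=M1/2=323/208, d=(M2−M1)/(6·3)=-1889/5616, b=Δ1−h1·(2M1+M2)/6=11/312
seg 2: a=4, c=M2/2=-115/78, d=(M3−M2)/(6·3)=1967/5616, b=Δ2−h2·(2M2+M3)/6=13/48
seg 3: a=1, c=M3/2=349/208, d=(M4−M3)/(6·1)=-349/624, b=Δ3−h3·(2M3+M4)/6=275/312
t_q=5/2 → seg 1, τ=3/2; S=-1+11/312·τ+323/208·τ²+-1889/5616·τ³=2349/1664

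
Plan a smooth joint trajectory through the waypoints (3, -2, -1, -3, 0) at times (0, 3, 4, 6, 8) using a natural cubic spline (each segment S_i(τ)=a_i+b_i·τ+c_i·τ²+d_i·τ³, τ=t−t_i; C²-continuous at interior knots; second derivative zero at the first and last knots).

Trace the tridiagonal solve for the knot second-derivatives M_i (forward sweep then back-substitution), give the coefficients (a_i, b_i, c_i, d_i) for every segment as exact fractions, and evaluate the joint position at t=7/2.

  seg 0: a=3 b=-2965/1032 c=0 d=415/3096
  seg 1: a=-2 b=385/516 c=415/344 d=-983/1032
  seg 2: a=-1 b=311/1032 c=-71/43 d=2065/4128
  seg 3: a=-3 b=-155/516 c=929/688 d=-929/4128
S(7/2) = -3975/2752

Δ: Δ0=-5/3, Δ1=1, Δ2=-1, Δ3=3/2
row 1: diag=8, rhs=16; c'=1/8, d'=2
row 2: denom=6−1·1/8=47/8; d'=(-12−1·2)/(47/8)=-112/47
row 3: denom=8−2·16/47=344/47; d'=(15−2·-112/47)/(344/47)=929/344
back: M3=929/344
back: M2=-112/47−16/47·929/344=-142/43
back: M1=2−1/8·-142/43=415/172
M: M0=0, M1=415/172, M2=-142/43, M3=929/344, M4=0
seg 0: a=3, c=M0/2=0, d=(M1−M0)/(6·3)=415/3096, b=Δ0−h0·(2M0+M1)/6=-2965/1032
seg 1: a=-2, c=M1/2=415/344, d=(M2−M1)/(6·1)=-983/1032, b=Δ1−h1·(2M1+M2)/6=385/516
seg 2: a=-1, c=M2/2=-71/43, d=(M3−M2)/(6·2)=2065/4128, b=Δ2−h2·(2M2+M3)/6=311/1032
seg 3: a=-3, c=M3/2=929/688, d=(M4−M3)/(6·2)=-929/4128, b=Δ3−h3·(2M3+M4)/6=-155/516
t_q=7/2 → seg 1, τ=1/2; S=-2+385/516·τ+415/344·τ²+-983/1032·τ³=-3975/2752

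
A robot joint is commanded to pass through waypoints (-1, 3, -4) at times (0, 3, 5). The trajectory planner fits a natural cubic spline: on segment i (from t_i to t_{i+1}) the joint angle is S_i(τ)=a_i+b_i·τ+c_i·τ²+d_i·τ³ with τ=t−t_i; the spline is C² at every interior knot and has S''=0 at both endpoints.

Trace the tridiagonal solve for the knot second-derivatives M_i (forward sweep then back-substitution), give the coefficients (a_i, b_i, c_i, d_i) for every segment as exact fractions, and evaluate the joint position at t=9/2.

Δ: Δ0=4/3, Δ1=-7/2
row 1: diag=10, rhs=-29; c'=1/5, d'=-29/10
back: M1=-29/10
M: M0=0, M1=-29/10, M2=0
seg 0: a=-1, c=M0/2=0, d=(M1−M0)/(6·3)=-29/180, b=Δ0−h0·(2M0+M1)/6=167/60
seg 1: a=3, c=M1/2=-29/20, d=(M2−M1)/(6·2)=29/120, b=Δ1−h1·(2M1+M2)/6=-47/30
t_q=9/2 → seg 1, τ=3/2; S=3+-47/30·τ+-29/20·τ²+29/120·τ³=-115/64

  seg 0: a=-1 b=167/60 c=0 d=-29/180
  seg 1: a=3 b=-47/30 c=-29/20 d=29/120
S(9/2) = -115/64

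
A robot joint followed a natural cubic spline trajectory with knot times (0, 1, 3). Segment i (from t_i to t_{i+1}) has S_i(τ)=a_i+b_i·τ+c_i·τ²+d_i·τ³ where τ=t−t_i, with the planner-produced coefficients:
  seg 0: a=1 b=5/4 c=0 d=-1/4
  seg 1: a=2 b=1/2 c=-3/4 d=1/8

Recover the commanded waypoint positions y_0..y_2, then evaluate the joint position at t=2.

y_0=1 y_1=2 y_2=1
S(2) = 15/8

y_0 = S_0(0) = a_0 = 1
y_1 = S_1(0) = a_1 = 2
y_2 = S_1(2) = 1
t_q=2 is in segment 1 (τ=1); S_1(τ)=15/8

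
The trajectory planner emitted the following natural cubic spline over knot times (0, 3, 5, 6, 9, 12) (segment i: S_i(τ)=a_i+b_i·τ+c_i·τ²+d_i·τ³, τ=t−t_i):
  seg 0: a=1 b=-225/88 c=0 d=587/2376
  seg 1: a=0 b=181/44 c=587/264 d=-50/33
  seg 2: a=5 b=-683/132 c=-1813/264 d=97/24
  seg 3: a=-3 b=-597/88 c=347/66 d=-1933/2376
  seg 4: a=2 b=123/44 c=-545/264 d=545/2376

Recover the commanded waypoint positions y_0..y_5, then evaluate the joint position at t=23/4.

y_0=1 y_1=0 y_2=5 y_3=-3 y_4=2 y_5=-2
S(23/4) = -5849/5632

y_0 = S_0(0) = a_0 = 1
y_1 = S_1(0) = a_1 = 0
y_2 = S_2(0) = a_2 = 5
y_3 = S_3(0) = a_3 = -3
y_4 = S_4(0) = a_4 = 2
y_5 = S_4(3) = -2
t_q=23/4 is in segment 2 (τ=3/4); S_2(τ)=-5849/5632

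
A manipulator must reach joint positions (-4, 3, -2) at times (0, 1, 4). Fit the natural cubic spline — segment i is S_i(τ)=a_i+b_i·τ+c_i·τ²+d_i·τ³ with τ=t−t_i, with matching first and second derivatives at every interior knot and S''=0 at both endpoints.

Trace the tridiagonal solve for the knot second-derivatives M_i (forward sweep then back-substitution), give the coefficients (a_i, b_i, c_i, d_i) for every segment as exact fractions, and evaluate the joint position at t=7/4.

Δ: Δ0=7, Δ1=-5/3
row 1: diag=8, rhs=-52; c'=3/8, d'=-13/2
back: M1=-13/2
M: M0=0, M1=-13/2, M2=0
seg 0: a=-4, c=M0/2=0, d=(M1−M0)/(6·1)=-13/12, b=Δ0−h0·(2M0+M1)/6=97/12
seg 1: a=3, c=M1/2=-13/4, d=(M2−M1)/(6·3)=13/36, b=Δ1−h1·(2M1+M2)/6=29/6
t_q=7/4 → seg 1, τ=3/4; S=3+29/6·τ+-13/4·τ²+13/36·τ³=1267/256

  seg 0: a=-4 b=97/12 c=0 d=-13/12
  seg 1: a=3 b=29/6 c=-13/4 d=13/36
S(7/4) = 1267/256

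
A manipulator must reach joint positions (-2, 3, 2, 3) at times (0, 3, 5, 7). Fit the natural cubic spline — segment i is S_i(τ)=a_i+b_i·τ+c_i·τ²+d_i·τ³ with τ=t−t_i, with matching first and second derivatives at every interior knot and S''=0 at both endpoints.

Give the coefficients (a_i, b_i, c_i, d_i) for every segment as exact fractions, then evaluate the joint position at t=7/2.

Δ: Δ0=5/3, Δ1=-1/2, Δ2=1/2
row 1: diag=10, rhs=-13; c'=1/5, d'=-13/10
row 2: denom=8−2·1/5=38/5; d'=(6−2·-13/10)/(38/5)=43/38
back: M2=43/38
back: M1=-13/10−1/5·43/38=-29/19
M: M0=0, M1=-29/19, M2=43/38, M3=0
seg 0: a=-2, c=M0/2=0, d=(M1−M0)/(6·3)=-29/342, b=Δ0−h0·(2M0+M1)/6=277/114
seg 1: a=3, c=M1/2=-29/38, d=(M2−M1)/(6·2)=101/456, b=Δ1−h1·(2M1+M2)/6=8/57
seg 2: a=2, c=M2/2=43/76, d=(M3−M2)/(6·2)=-43/456, b=Δ2−h2·(2M2+M3)/6=-29/114
t_q=7/2 → seg 1, τ=1/2; S=3+8/57·τ+-29/38·τ²+101/456·τ³=3535/1216

  seg 0: a=-2 b=277/114 c=0 d=-29/342
  seg 1: a=3 b=8/57 c=-29/38 d=101/456
  seg 2: a=2 b=-29/114 c=43/76 d=-43/456
S(7/2) = 3535/1216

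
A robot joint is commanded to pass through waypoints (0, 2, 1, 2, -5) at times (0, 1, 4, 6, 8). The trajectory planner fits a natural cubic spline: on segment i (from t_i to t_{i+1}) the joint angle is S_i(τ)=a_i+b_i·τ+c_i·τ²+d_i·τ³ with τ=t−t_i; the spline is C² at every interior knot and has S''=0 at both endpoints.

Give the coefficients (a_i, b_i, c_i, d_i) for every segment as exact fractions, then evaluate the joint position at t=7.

  seg 0: a=0 b=485/201 c=0 d=-83/201
  seg 1: a=2 b=236/201 c=-83/67 d=148/603
  seg 2: a=1 b=74/201 c=65/67 d=-727/1608
  seg 3: a=2 b=-473/402 c=-467/268 d=467/1608
S(7) = -337/536

Δ: Δ0=2, Δ1=-1/3, Δ2=1/2, Δ3=-7/2
row 1: diag=8, rhs=-14; c'=3/8, d'=-7/4
row 2: denom=10−3·3/8=71/8; d'=(5−3·-7/4)/(71/8)=82/71
row 3: denom=8−2·16/71=536/71; d'=(-24−2·82/71)/(536/71)=-467/134
back: M3=-467/134
back: M2=82/71−16/71·-467/134=130/67
back: M1=-7/4−3/8·130/67=-166/67
M: M0=0, M1=-166/67, M2=130/67, M3=-467/134, M4=0
seg 0: a=0, c=M0/2=0, d=(M1−M0)/(6·1)=-83/201, b=Δ0−h0·(2M0+M1)/6=485/201
seg 1: a=2, c=M1/2=-83/67, d=(M2−M1)/(6·3)=148/603, b=Δ1−h1·(2M1+M2)/6=236/201
seg 2: a=1, c=M2/2=65/67, d=(M3−M2)/(6·2)=-727/1608, b=Δ2−h2·(2M2+M3)/6=74/201
seg 3: a=2, c=M3/2=-467/268, d=(M4−M3)/(6·2)=467/1608, b=Δ3−h3·(2M3+M4)/6=-473/402
t_q=7 → seg 3, τ=1; S=2+-473/402·τ+-467/268·τ²+467/1608·τ³=-337/536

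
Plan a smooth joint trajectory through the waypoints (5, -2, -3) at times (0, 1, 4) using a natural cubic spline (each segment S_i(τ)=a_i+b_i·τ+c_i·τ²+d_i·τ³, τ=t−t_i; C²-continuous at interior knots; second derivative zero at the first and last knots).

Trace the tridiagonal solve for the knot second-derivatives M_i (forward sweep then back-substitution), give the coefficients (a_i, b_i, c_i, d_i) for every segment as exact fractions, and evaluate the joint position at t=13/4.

  seg 0: a=5 b=-47/6 c=0 d=5/6
  seg 1: a=-2 b=-16/3 c=5/2 d=-5/18
S(13/4) = -577/128

Δ: Δ0=-7, Δ1=-1/3
row 1: diag=8, rhs=40; c'=3/8, d'=5
back: M1=5
M: M0=0, M1=5, M2=0
seg 0: a=5, c=M0/2=0, d=(M1−M0)/(6·1)=5/6, b=Δ0−h0·(2M0+M1)/6=-47/6
seg 1: a=-2, c=M1/2=5/2, d=(M2−M1)/(6·3)=-5/18, b=Δ1−h1·(2M1+M2)/6=-16/3
t_q=13/4 → seg 1, τ=9/4; S=-2+-16/3·τ+5/2·τ²+-5/18·τ³=-577/128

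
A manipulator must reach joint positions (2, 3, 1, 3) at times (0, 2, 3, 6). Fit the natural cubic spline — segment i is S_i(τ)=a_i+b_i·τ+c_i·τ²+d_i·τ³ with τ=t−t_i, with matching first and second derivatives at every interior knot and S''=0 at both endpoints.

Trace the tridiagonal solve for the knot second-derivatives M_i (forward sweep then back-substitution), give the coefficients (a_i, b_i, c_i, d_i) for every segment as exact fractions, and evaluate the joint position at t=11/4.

Δ: Δ0=1/2, Δ1=-2, Δ2=2/3
row 1: diag=6, rhs=-15; c'=1/6, d'=-5/2
row 2: denom=8−1·1/6=47/6; d'=(16−1·-5/2)/(47/6)=111/47
back: M2=111/47
back: M1=-5/2−1/6·111/47=-136/47
M: M0=0, M1=-136/47, M2=111/47, M3=0
seg 0: a=2, c=M0/2=0, d=(M1−M0)/(6·2)=-34/141, b=Δ0−h0·(2M0+M1)/6=413/282
seg 1: a=3, c=M1/2=-68/47, d=(M2−M1)/(6·1)=247/282, b=Δ1−h1·(2M1+M2)/6=-403/282
seg 2: a=1, c=M2/2=111/94, d=(M3−M2)/(6·3)=-37/282, b=Δ2−h2·(2M2+M3)/6=-239/141
t_q=11/4 → seg 1, τ=3/4; S=3+-403/282·τ+-68/47·τ²+247/282·τ³=8927/6016

  seg 0: a=2 b=413/282 c=0 d=-34/141
  seg 1: a=3 b=-403/282 c=-68/47 d=247/282
  seg 2: a=1 b=-239/141 c=111/94 d=-37/282
S(11/4) = 8927/6016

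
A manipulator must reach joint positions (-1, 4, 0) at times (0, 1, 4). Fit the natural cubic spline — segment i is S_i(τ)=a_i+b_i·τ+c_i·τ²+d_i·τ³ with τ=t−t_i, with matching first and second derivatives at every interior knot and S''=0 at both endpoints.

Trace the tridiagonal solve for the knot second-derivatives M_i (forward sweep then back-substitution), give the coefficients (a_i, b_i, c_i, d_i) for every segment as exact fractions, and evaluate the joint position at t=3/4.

  seg 0: a=-1 b=139/24 c=0 d=-19/24
  seg 1: a=4 b=41/12 c=-19/8 d=19/72
S(3/4) = 1541/512

Δ: Δ0=5, Δ1=-4/3
row 1: diag=8, rhs=-38; c'=3/8, d'=-19/4
back: M1=-19/4
M: M0=0, M1=-19/4, M2=0
seg 0: a=-1, c=M0/2=0, d=(M1−M0)/(6·1)=-19/24, b=Δ0−h0·(2M0+M1)/6=139/24
seg 1: a=4, c=M1/2=-19/8, d=(M2−M1)/(6·3)=19/72, b=Δ1−h1·(2M1+M2)/6=41/12
t_q=3/4 → seg 0, τ=3/4; S=-1+139/24·τ+0·τ²+-19/24·τ³=1541/512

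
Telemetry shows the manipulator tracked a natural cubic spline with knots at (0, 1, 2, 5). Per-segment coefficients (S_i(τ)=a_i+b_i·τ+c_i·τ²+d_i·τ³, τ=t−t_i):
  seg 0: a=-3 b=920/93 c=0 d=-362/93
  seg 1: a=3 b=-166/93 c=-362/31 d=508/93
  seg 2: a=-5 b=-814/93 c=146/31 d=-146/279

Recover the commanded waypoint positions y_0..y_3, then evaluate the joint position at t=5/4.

y_0 = S_0(0) = a_0 = -3
y_1 = S_1(0) = a_1 = 3
y_2 = S_2(0) = a_2 = -5
y_3 = S_2(3) = -3
t_q=5/4 is in segment 1 (τ=1/4); S_1(τ)=947/496

y_0=-3 y_1=3 y_2=-5 y_3=-3
S(5/4) = 947/496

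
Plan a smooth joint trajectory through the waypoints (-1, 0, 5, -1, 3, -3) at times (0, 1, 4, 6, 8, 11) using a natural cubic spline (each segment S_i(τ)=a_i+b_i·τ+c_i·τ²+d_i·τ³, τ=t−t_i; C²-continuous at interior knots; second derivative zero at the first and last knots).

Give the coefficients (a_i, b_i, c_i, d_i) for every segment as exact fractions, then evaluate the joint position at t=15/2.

Δ: Δ0=1, Δ1=5/3, Δ2=-3, Δ3=2, Δ4=-2
row 1: diag=8, rhs=4; c'=3/8, d'=1/2
row 2: denom=10−3·3/8=71/8; d'=(-28−3·1/2)/(71/8)=-236/71
row 3: denom=8−2·16/71=536/71; d'=(30−2·-236/71)/(536/71)=1301/268
row 4: denom=10−2·71/268=1269/134; d'=(-24−2·1301/268)/(1269/134)=-4517/1269
back: M4=-4517/1269
back: M3=1301/268−71/268·-4517/1269=7357/1269
back: M2=-236/71−16/71·7357/1269=-5876/1269
back: M1=1/2−3/8·-5876/1269=946/423
M: M0=0, M1=946/423, M2=-5876/1269, M3=7357/1269, M4=-4517/1269, M5=0
seg 0: a=-1, c=M0/2=0, d=(M1−M0)/(6·1)=473/1269, b=Δ0−h0·(2M0+M1)/6=796/1269
seg 1: a=0, c=M1/2=473/423, d=(M2−M1)/(6·3)=-4357/11421, b=Δ1−h1·(2M1+M2)/6=2215/1269
seg 2: a=5, c=M2/2=-2938/1269, d=(M3−M2)/(6·2)=4411/5076, b=Δ2−h2·(2M2+M3)/6=-2342/1269
seg 3: a=-1, c=M3/2=7357/2538, d=(M4−M3)/(6·2)=-1979/2538, b=Δ3−h3·(2M3+M4)/6=-287/423
seg 4: a=3, c=M4/2=-4517/2538, d=(M5−M4)/(6·3)=4517/22842, b=Δ4−h4·(2M4+M5)/6=1979/1269
t_q=15/2 → seg 3, τ=3/2; S=-1+-287/423·τ+7357/2538·τ²+-1979/2538·τ³=4225/2256

  seg 0: a=-1 b=796/1269 c=0 d=473/1269
  seg 1: a=0 b=2215/1269 c=473/423 d=-4357/11421
  seg 2: a=5 b=-2342/1269 c=-2938/1269 d=4411/5076
  seg 3: a=-1 b=-287/423 c=7357/2538 d=-1979/2538
  seg 4: a=3 b=1979/1269 c=-4517/2538 d=4517/22842
S(15/2) = 4225/2256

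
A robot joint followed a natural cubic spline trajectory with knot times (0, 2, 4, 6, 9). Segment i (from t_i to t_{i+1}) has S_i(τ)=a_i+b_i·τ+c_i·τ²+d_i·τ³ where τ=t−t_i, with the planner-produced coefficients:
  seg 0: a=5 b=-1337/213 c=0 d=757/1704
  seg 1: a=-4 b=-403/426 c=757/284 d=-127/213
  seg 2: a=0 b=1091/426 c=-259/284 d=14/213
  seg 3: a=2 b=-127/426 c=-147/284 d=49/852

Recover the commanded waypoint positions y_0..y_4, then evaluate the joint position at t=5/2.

y_0 = S_0(0) = a_0 = 5
y_1 = S_1(0) = a_1 = -4
y_2 = S_2(0) = a_2 = 0
y_3 = S_3(0) = a_3 = 2
y_4 = S_3(3) = -2
t_q=5/2 is in segment 1 (τ=1/2); S_1(τ)=-4409/1136

y_0=5 y_1=-4 y_2=0 y_3=2 y_4=-2
S(5/2) = -4409/1136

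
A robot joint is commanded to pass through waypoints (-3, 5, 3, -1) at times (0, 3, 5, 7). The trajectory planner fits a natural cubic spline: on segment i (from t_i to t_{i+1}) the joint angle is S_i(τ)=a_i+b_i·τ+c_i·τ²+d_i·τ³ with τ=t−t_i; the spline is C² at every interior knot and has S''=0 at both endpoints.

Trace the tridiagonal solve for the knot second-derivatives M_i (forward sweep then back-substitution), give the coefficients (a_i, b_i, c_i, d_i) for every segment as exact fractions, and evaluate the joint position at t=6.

  seg 0: a=-3 b=427/114 c=0 d=-41/342
  seg 1: a=5 b=29/57 c=-41/38 d=37/228
  seg 2: a=3 b=-106/57 c=-2/19 d=1/57
S(6) = 20/19

Δ: Δ0=8/3, Δ1=-1, Δ2=-2
row 1: diag=10, rhs=-22; c'=1/5, d'=-11/5
row 2: denom=8−2·1/5=38/5; d'=(-6−2·-11/5)/(38/5)=-4/19
back: M2=-4/19
back: M1=-11/5−1/5·-4/19=-41/19
M: M0=0, M1=-41/19, M2=-4/19, M3=0
seg 0: a=-3, c=M0/2=0, d=(M1−M0)/(6·3)=-41/342, b=Δ0−h0·(2M0+M1)/6=427/114
seg 1: a=5, c=M1/2=-41/38, d=(M2−M1)/(6·2)=37/228, b=Δ1−h1·(2M1+M2)/6=29/57
seg 2: a=3, c=M2/2=-2/19, d=(M3−M2)/(6·2)=1/57, b=Δ2−h2·(2M2+M3)/6=-106/57
t_q=6 → seg 2, τ=1; S=3+-106/57·τ+-2/19·τ²+1/57·τ³=20/19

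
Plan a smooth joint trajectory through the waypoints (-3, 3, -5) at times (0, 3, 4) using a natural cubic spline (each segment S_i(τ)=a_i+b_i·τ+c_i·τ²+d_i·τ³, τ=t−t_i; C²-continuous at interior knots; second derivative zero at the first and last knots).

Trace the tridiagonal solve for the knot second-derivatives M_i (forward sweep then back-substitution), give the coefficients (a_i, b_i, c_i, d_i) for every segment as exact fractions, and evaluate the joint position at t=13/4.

  seg 0: a=-3 b=23/4 c=0 d=-5/12
  seg 1: a=3 b=-11/2 c=-15/4 d=5/4
S(13/4) = 361/256

Δ: Δ0=2, Δ1=-8
row 1: diag=8, rhs=-60; c'=1/8, d'=-15/2
back: M1=-15/2
M: M0=0, M1=-15/2, M2=0
seg 0: a=-3, c=M0/2=0, d=(M1−M0)/(6·3)=-5/12, b=Δ0−h0·(2M0+M1)/6=23/4
seg 1: a=3, c=M1/2=-15/4, d=(M2−M1)/(6·1)=5/4, b=Δ1−h1·(2M1+M2)/6=-11/2
t_q=13/4 → seg 1, τ=1/4; S=3+-11/2·τ+-15/4·τ²+5/4·τ³=361/256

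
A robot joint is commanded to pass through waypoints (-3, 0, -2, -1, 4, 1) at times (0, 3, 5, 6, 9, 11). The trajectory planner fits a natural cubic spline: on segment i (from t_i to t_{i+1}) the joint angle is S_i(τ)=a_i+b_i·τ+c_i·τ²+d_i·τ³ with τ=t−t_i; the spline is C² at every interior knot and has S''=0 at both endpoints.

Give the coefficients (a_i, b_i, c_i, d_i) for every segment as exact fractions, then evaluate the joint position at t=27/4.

  seg 0: a=-3 b=7127/3876 c=0 d=-3251/34884
  seg 1: a=0 b=-1313/1938 c=-3251/3876 d=1313/3876
  seg 2: a=-2 b=21/646 c=4627/3876 d=-877/3876
  seg 3: a=-1 b=397/228 c=499/969 d=-6277/34884
  seg 4: a=4 b=-53/1938 c=-1427/1292 d=1427/7752
S(27/4) = 42971/82688

Δ: Δ0=1, Δ1=-1, Δ2=1, Δ3=5/3, Δ4=-3/2
row 1: diag=10, rhs=-12; c'=1/5, d'=-6/5
row 2: denom=6−2·1/5=28/5; d'=(12−2·-6/5)/(28/5)=18/7
row 3: denom=8−1·5/28=219/28; d'=(4−1·18/7)/(219/28)=40/219
row 4: denom=10−3·28/73=646/73; d'=(-19−3·40/219)/(646/73)=-1427/646
back: M4=-1427/646
back: M3=40/219−28/73·-1427/646=998/969
back: M2=18/7−5/28·998/969=4627/1938
back: M1=-6/5−1/5·4627/1938=-3251/1938
M: M0=0, M1=-3251/1938, M2=4627/1938, M3=998/969, M4=-1427/646, M5=0
seg 0: a=-3, c=M0/2=0, d=(M1−M0)/(6·3)=-3251/34884, b=Δ0−h0·(2M0+M1)/6=7127/3876
seg 1: a=0, c=M1/2=-3251/3876, d=(M2−M1)/(6·2)=1313/3876, b=Δ1−h1·(2M1+M2)/6=-1313/1938
seg 2: a=-2, c=M2/2=4627/3876, d=(M3−M2)/(6·1)=-877/3876, b=Δ2−h2·(2M2+M3)/6=21/646
seg 3: a=-1, c=M3/2=499/969, d=(M4−M3)/(6·3)=-6277/34884, b=Δ3−h3·(2M3+M4)/6=397/228
seg 4: a=4, c=M4/2=-1427/1292, d=(M5−M4)/(6·2)=1427/7752, b=Δ4−h4·(2M4+M5)/6=-53/1938
t_q=27/4 → seg 3, τ=3/4; S=-1+397/228·τ+499/969·τ²+-6277/34884·τ³=42971/82688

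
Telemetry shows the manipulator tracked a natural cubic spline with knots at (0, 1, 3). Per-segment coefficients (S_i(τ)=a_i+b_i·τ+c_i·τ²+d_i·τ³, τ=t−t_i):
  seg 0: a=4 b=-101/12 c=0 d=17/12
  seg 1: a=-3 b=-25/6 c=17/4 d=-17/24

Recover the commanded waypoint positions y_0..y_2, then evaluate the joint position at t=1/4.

y_0=4 y_1=-3 y_2=0
S(1/4) = 491/256

y_0 = S_0(0) = a_0 = 4
y_1 = S_1(0) = a_1 = -3
y_2 = S_1(2) = 0
t_q=1/4 is in segment 0 (τ=1/4); S_0(τ)=491/256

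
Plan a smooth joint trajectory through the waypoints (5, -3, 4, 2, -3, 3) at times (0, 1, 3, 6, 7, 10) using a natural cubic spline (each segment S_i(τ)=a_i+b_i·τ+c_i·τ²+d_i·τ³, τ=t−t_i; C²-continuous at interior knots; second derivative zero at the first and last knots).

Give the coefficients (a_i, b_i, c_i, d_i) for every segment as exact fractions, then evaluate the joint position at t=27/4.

  seg 0: a=5 b=-7865/774 c=0 d=1673/774
  seg 1: a=-3 b=-1423/387 c=1673/258 d=-4483/3096
  seg 2: a=4 b=3781/774 c=-379/172 d=1639/13932
  seg 3: a=2 b=-7987/1548 c=-443/387 d=673/516
  seg 4: a=-3 b=-2737/774 c=4285/1548 d=-4285/13932
S(27/4) = -64837/33024

Δ: Δ0=-8, Δ1=7/2, Δ2=-2/3, Δ3=-5, Δ4=2
row 1: diag=6, rhs=69; c'=1/3, d'=23/2
row 2: denom=10−2·1/3=28/3; d'=(-25−2·23/2)/(28/3)=-36/7
row 3: denom=8−3·9/28=197/28; d'=(-26−3·-36/7)/(197/28)=-296/197
row 4: denom=8−1·28/197=1548/197; d'=(42−1·-296/197)/(1548/197)=4285/774
back: M4=4285/774
back: M3=-296/197−28/197·4285/774=-886/387
back: M2=-36/7−9/28·-886/387=-379/86
back: M1=23/2−1/3·-379/86=1673/129
M: M0=0, M1=1673/129, M2=-379/86, M3=-886/387, M4=4285/774, M5=0
seg 0: a=5, c=M0/2=0, d=(M1−M0)/(6·1)=1673/774, b=Δ0−h0·(2M0+M1)/6=-7865/774
seg 1: a=-3, c=M1/2=1673/258, d=(M2−M1)/(6·2)=-4483/3096, b=Δ1−h1·(2M1+M2)/6=-1423/387
seg 2: a=4, c=M2/2=-379/172, d=(M3−M2)/(6·3)=1639/13932, b=Δ2−h2·(2M2+M3)/6=3781/774
seg 3: a=2, c=M3/2=-443/387, d=(M4−M3)/(6·1)=673/516, b=Δ3−h3·(2M3+M4)/6=-7987/1548
seg 4: a=-3, c=M4/2=4285/1548, d=(M5−M4)/(6·3)=-4285/13932, b=Δ4−h4·(2M4+M5)/6=-2737/774
t_q=27/4 → seg 3, τ=3/4; S=2+-7987/1548·τ+-443/387·τ²+673/516·τ³=-64837/33024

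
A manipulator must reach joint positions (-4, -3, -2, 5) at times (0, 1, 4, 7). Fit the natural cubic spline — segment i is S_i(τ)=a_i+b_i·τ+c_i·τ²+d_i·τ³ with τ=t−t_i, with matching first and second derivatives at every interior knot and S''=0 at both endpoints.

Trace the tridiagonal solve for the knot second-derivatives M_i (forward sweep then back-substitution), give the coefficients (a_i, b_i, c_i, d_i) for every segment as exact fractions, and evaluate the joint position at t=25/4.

  seg 0: a=-4 b=101/87 c=0 d=-14/87
  seg 1: a=-3 b=59/87 c=-14/29 d=32/261
  seg 2: a=-2 b=95/87 c=18/29 d=-2/29
S(25/4) = 2611/928

Δ: Δ0=1, Δ1=1/3, Δ2=7/3
row 1: diag=8, rhs=-4; c'=3/8, d'=-1/2
row 2: denom=12−3·3/8=87/8; d'=(12−3·-1/2)/(87/8)=36/29
back: M2=36/29
back: M1=-1/2−3/8·36/29=-28/29
M: M0=0, M1=-28/29, M2=36/29, M3=0
seg 0: a=-4, c=M0/2=0, d=(M1−M0)/(6·1)=-14/87, b=Δ0−h0·(2M0+M1)/6=101/87
seg 1: a=-3, c=M1/2=-14/29, d=(M2−M1)/(6·3)=32/261, b=Δ1−h1·(2M1+M2)/6=59/87
seg 2: a=-2, c=M2/2=18/29, d=(M3−M2)/(6·3)=-2/29, b=Δ2−h2·(2M2+M3)/6=95/87
t_q=25/4 → seg 2, τ=9/4; S=-2+95/87·τ+18/29·τ²+-2/29·τ³=2611/928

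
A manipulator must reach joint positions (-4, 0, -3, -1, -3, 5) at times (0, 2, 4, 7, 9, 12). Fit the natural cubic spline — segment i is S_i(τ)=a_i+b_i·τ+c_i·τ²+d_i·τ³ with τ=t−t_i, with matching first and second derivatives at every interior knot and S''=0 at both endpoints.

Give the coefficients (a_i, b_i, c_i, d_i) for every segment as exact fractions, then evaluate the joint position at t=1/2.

  seg 0: a=-4 b=10181/3288 c=0 d=-3605/13152
  seg 1: a=0 b=-317/1644 c=-3605/2192 d=6517/13152
  seg 2: a=-3 b=-2713/3288 c=182/137 d=-911/3288
  seg 3: a=-1 b=-551/1644 c=-1277/1096 d=1369/3288
  seg 4: a=-3 b=1/1644 c=1461/1096 d=-487/3288
S(1/2) = -87191/35072

Δ: Δ0=2, Δ1=-3/2, Δ2=2/3, Δ3=-1, Δ4=8/3
row 1: diag=8, rhs=-21; c'=1/4, d'=-21/8
row 2: denom=10−2·1/4=19/2; d'=(13−2·-21/8)/(19/2)=73/38
row 3: denom=10−3·6/19=172/19; d'=(-10−3·73/38)/(172/19)=-599/344
row 4: denom=10−2·19/86=411/43; d'=(22−2·-599/344)/(411/43)=1461/548
back: M4=1461/548
back: M3=-599/344−19/86·1461/548=-1277/548
back: M2=73/38−6/19·-1277/548=364/137
back: M1=-21/8−1/4·364/137=-3605/1096
M: M0=0, M1=-3605/1096, M2=364/137, M3=-1277/548, M4=1461/548, M5=0
seg 0: a=-4, c=M0/2=0, d=(M1−M0)/(6·2)=-3605/13152, b=Δ0−h0·(2M0+M1)/6=10181/3288
seg 1: a=0, c=M1/2=-3605/2192, d=(M2−M1)/(6·2)=6517/13152, b=Δ1−h1·(2M1+M2)/6=-317/1644
seg 2: a=-3, c=M2/2=182/137, d=(M3−M2)/(6·3)=-911/3288, b=Δ2−h2·(2M2+M3)/6=-2713/3288
seg 3: a=-1, c=M3/2=-1277/1096, d=(M4−M3)/(6·2)=1369/3288, b=Δ3−h3·(2M3+M4)/6=-551/1644
seg 4: a=-3, c=M4/2=1461/1096, d=(M5−M4)/(6·3)=-487/3288, b=Δ4−h4·(2M4+M5)/6=1/1644
t_q=1/2 → seg 0, τ=1/2; S=-4+10181/3288·τ+0·τ²+-3605/13152·τ³=-87191/35072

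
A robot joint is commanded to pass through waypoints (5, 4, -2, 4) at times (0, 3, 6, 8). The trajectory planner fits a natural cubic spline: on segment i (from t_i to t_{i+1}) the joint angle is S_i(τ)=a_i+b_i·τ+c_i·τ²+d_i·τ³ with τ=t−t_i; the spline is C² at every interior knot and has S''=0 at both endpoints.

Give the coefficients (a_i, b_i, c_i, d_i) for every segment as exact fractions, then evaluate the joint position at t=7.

Δ: Δ0=-1/3, Δ1=-2, Δ2=3
row 1: diag=12, rhs=-10; c'=1/4, d'=-5/6
row 2: denom=10−3·1/4=37/4; d'=(30−3·-5/6)/(37/4)=130/37
back: M2=130/37
back: M1=-5/6−1/4·130/37=-190/111
M: M0=0, M1=-190/111, M2=130/37, M3=0
seg 0: a=5, c=M0/2=0, d=(M1−M0)/(6·3)=-95/999, b=Δ0−h0·(2M0+M1)/6=58/111
seg 1: a=4, c=M1/2=-95/111, d=(M2−M1)/(6·3)=290/999, b=Δ1−h1·(2M1+M2)/6=-227/111
seg 2: a=-2, c=M2/2=65/37, d=(M3−M2)/(6·2)=-65/222, b=Δ2−h2·(2M2+M3)/6=73/111
t_q=7 → seg 2, τ=1; S=-2+73/111·τ+65/37·τ²+-65/222·τ³=9/74

  seg 0: a=5 b=58/111 c=0 d=-95/999
  seg 1: a=4 b=-227/111 c=-95/111 d=290/999
  seg 2: a=-2 b=73/111 c=65/37 d=-65/222
S(7) = 9/74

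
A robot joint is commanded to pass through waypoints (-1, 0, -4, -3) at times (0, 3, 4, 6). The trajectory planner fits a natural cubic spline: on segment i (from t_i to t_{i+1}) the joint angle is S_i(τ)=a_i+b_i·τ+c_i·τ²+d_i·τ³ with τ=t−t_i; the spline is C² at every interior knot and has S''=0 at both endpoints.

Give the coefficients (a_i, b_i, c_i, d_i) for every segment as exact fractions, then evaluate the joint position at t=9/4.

  seg 0: a=-1 b=643/282 c=0 d=-61/282
  seg 1: a=0 b=-502/141 c=-183/94 d=425/282
  seg 2: a=-4 b=-827/282 c=121/47 d=-121/282
S(9/4) = 10025/6016

Δ: Δ0=1/3, Δ1=-4, Δ2=1/2
row 1: diag=8, rhs=-26; c'=1/8, d'=-13/4
row 2: denom=6−1·1/8=47/8; d'=(27−1·-13/4)/(47/8)=242/47
back: M2=242/47
back: M1=-13/4−1/8·242/47=-183/47
M: M0=0, M1=-183/47, M2=242/47, M3=0
seg 0: a=-1, c=M0/2=0, d=(M1−M0)/(6·3)=-61/282, b=Δ0−h0·(2M0+M1)/6=643/282
seg 1: a=0, c=M1/2=-183/94, d=(M2−M1)/(6·1)=425/282, b=Δ1−h1·(2M1+M2)/6=-502/141
seg 2: a=-4, c=M2/2=121/47, d=(M3−M2)/(6·2)=-121/282, b=Δ2−h2·(2M2+M3)/6=-827/282
t_q=9/4 → seg 0, τ=9/4; S=-1+643/282·τ+0·τ²+-61/282·τ³=10025/6016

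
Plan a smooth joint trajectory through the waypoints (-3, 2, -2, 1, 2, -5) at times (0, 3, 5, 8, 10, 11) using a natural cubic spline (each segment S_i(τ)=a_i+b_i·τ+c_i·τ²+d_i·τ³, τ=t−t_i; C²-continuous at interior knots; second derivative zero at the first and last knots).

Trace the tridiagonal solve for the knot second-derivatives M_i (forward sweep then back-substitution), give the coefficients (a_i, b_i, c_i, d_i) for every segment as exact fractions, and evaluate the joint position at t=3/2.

Δ: Δ0=5/3, Δ1=-2, Δ2=1, Δ3=1/2, Δ4=-7
row 1: diag=10, rhs=-22; c'=1/5, d'=-11/5
row 2: denom=10−2·1/5=48/5; d'=(18−2·-11/5)/(48/5)=7/3
row 3: denom=10−3·5/16=145/16; d'=(-3−3·7/3)/(145/16)=-32/29
row 4: denom=6−2·32/145=806/145; d'=(-45−2·-32/29)/(806/145)=-6205/806
back: M4=-6205/806
back: M3=-32/29−32/145·-6205/806=240/403
back: M2=7/3−5/16·240/403=2596/1209
back: M1=-11/5−1/5·2596/1209=-3179/1209
M: M0=0, M1=-3179/1209, M2=2596/1209, M3=240/403, M4=-6205/806, M5=0
seg 0: a=-3, c=M0/2=0, d=(M1−M0)/(6·3)=-3179/21762, b=Δ0−h0·(2M0+M1)/6=2403/806
seg 1: a=2, c=M1/2=-3179/2418, d=(M2−M1)/(6·2)=1925/4836, b=Δ1−h1·(2M1+M2)/6=-388/403
seg 2: a=-2, c=M2/2=1298/1209, d=(M3−M2)/(6·3)=-938/10881, b=Δ2−h2·(2M2+M3)/6=-1747/1209
seg 3: a=1, c=M3/2=120/403, d=(M4−M3)/(6·2)=-6685/9672, b=Δ3−h3·(2M3+M4)/6=3227/1209
seg 4: a=2, c=M4/2=-6205/1612, d=(M5−M4)/(6·1)=6205/4836, b=Δ4−h4·(2M4+M5)/6=-10721/2418
t_q=3/2 → seg 0, τ=3/2; S=-3+2403/806·τ+0·τ²+-3179/21762·τ³=6313/6448

  seg 0: a=-3 b=2403/806 c=0 d=-3179/21762
  seg 1: a=2 b=-388/403 c=-3179/2418 d=1925/4836
  seg 2: a=-2 b=-1747/1209 c=1298/1209 d=-938/10881
  seg 3: a=1 b=3227/1209 c=120/403 d=-6685/9672
  seg 4: a=2 b=-10721/2418 c=-6205/1612 d=6205/4836
S(3/2) = 6313/6448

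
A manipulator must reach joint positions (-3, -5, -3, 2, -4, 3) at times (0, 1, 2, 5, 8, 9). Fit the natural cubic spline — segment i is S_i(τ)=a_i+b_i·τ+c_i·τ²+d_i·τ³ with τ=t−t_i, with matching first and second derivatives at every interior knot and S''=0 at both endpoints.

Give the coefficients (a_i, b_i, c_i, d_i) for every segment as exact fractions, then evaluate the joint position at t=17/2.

Δ: Δ0=-2, Δ1=2, Δ2=5/3, Δ3=-2, Δ4=7
row 1: diag=4, rhs=24; c'=1/4, d'=6
row 2: denom=8−1·1/4=31/4; d'=(-2−1·6)/(31/4)=-32/31
row 3: denom=12−3·12/31=336/31; d'=(-22−3·-32/31)/(336/31)=-293/168
row 4: denom=8−3·31/112=803/112; d'=(54−3·-293/168)/(803/112)=6634/803
back: M4=6634/803
back: M3=-293/168−31/112·6634/803=-9710/2409
back: M2=-32/31−12/31·-9710/2409=424/803
back: M1=6−1/4·424/803=4712/803
M: M0=0, M1=4712/803, M2=424/803, M3=-9710/2409, M4=6634/803, M5=0
seg 0: a=-3, c=M0/2=0, d=(M1−M0)/(6·1)=2356/2409, b=Δ0−h0·(2M0+M1)/6=-7174/2409
seg 1: a=-5, c=M1/2=2356/803, d=(M2−M1)/(6·1)=-2144/2409, b=Δ1−h1·(2M1+M2)/6=-106/2409
seg 2: a=-3, c=M2/2=212/803, d=(M3−M2)/(6·3)=-5491/21681, b=Δ2−h2·(2M2+M3)/6=7598/2409
seg 3: a=2, c=M3/2=-4855/2409, d=(M4−M3)/(6·3)=1346/1971, b=Δ3−h3·(2M3+M4)/6=-5059/2409
seg 4: a=-4, c=M4/2=3317/803, d=(M5−M4)/(6·1)=-3317/2409, b=Δ4−h4·(2M4+M5)/6=10229/2409
t_q=17/2 → seg 4, τ=1/2; S=-4+10229/2409·τ+3317/803·τ²+-3317/2409·τ³=-6529/6424

  seg 0: a=-3 b=-7174/2409 c=0 d=2356/2409
  seg 1: a=-5 b=-106/2409 c=2356/803 d=-2144/2409
  seg 2: a=-3 b=7598/2409 c=212/803 d=-5491/21681
  seg 3: a=2 b=-5059/2409 c=-4855/2409 d=1346/1971
  seg 4: a=-4 b=10229/2409 c=3317/803 d=-3317/2409
S(17/2) = -6529/6424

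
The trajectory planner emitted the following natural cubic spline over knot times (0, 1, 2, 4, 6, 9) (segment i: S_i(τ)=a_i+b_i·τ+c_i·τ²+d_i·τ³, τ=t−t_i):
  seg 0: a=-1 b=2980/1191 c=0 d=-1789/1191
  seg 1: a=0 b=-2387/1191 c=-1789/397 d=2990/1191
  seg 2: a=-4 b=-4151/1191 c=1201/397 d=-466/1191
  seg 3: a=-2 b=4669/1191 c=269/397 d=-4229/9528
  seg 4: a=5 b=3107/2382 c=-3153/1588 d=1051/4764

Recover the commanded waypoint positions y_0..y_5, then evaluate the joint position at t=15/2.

y_0 = S_0(0) = a_0 = -1
y_1 = S_1(0) = a_1 = 0
y_2 = S_2(0) = a_2 = -4
y_3 = S_3(0) = a_3 = -2
y_4 = S_4(0) = a_4 = 5
y_5 = S_4(3) = -3
t_q=15/2 is in segment 4 (τ=3/2); S_4(τ)=41081/12704

y_0=-1 y_1=0 y_2=-4 y_3=-2 y_4=5 y_5=-3
S(15/2) = 41081/12704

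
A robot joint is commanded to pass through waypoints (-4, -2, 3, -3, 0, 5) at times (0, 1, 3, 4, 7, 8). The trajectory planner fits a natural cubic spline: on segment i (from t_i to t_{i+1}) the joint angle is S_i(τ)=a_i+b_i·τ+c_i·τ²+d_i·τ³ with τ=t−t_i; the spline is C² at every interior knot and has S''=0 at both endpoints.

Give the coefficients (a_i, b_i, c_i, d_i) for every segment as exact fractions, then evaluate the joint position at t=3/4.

Δ: Δ0=2, Δ1=5/2, Δ2=-6, Δ3=1, Δ4=5
row 1: diag=6, rhs=3; c'=1/3, d'=1/2
row 2: denom=6−2·1/3=16/3; d'=(-51−2·1/2)/(16/3)=-39/4
row 3: denom=8−1·3/16=125/16; d'=(42−1·-39/4)/(125/16)=828/125
row 4: denom=8−3·48/125=856/125; d'=(24−3·828/125)/(856/125)=129/214
back: M4=129/214
back: M3=828/125−48/125·129/214=684/107
back: M2=-39/4−3/16·684/107=-2343/214
back: M1=1/2−1/3·-2343/214=444/107
M: M0=0, M1=444/107, M2=-2343/214, M3=684/107, M4=129/214, M5=0
seg 0: a=-4, c=M0/2=0, d=(M1−M0)/(6·1)=74/107, b=Δ0−h0·(2M0+M1)/6=140/107
seg 1: a=-2, c=M1/2=222/107, d=(M2−M1)/(6·2)=-1077/856, b=Δ1−h1·(2M1+M2)/6=362/107
seg 2: a=3, c=M2/2=-2343/428, d=(M3−M2)/(6·1)=1237/428, b=Δ2−h2·(2M2+M3)/6=-731/214
seg 3: a=-3, c=M3/2=342/107, d=(M4−M3)/(6·3)=-413/1284, b=Δ3−h3·(2M3+M4)/6=-2437/428
seg 4: a=0, c=M4/2=129/428, d=(M5−M4)/(6·1)=-43/428, b=Δ4−h4·(2M4+M5)/6=1027/214
t_q=3/4 → seg 0, τ=3/4; S=-4+140/107·τ+0·τ²+74/107·τ³=-9337/3424

  seg 0: a=-4 b=140/107 c=0 d=74/107
  seg 1: a=-2 b=362/107 c=222/107 d=-1077/856
  seg 2: a=3 b=-731/214 c=-2343/428 d=1237/428
  seg 3: a=-3 b=-2437/428 c=342/107 d=-413/1284
  seg 4: a=0 b=1027/214 c=129/428 d=-43/428
S(3/4) = -9337/3424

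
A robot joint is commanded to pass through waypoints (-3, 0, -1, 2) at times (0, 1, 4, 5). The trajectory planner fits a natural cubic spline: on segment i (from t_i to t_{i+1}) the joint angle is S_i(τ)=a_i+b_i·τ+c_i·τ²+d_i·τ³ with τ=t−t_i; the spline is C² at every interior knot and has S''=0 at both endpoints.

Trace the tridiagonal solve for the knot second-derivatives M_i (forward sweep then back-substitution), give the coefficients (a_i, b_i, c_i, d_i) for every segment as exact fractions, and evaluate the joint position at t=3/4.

  seg 0: a=-3 b=11/3 c=0 d=-2/3
  seg 1: a=0 b=5/3 c=-2 d=4/9
  seg 2: a=-1 b=5/3 c=2 d=-2/3
S(3/4) = -17/32

Δ: Δ0=3, Δ1=-1/3, Δ2=3
row 1: diag=8, rhs=-20; c'=3/8, d'=-5/2
row 2: denom=8−3·3/8=55/8; d'=(20−3·-5/2)/(55/8)=4
back: M2=4
back: M1=-5/2−3/8·4=-4
M: M0=0, M1=-4, M2=4, M3=0
seg 0: a=-3, c=M0/2=0, d=(M1−M0)/(6·1)=-2/3, b=Δ0−h0·(2M0+M1)/6=11/3
seg 1: a=0, c=M1/2=-2, d=(M2−M1)/(6·3)=4/9, b=Δ1−h1·(2M1+M2)/6=5/3
seg 2: a=-1, c=M2/2=2, d=(M3−M2)/(6·1)=-2/3, b=Δ2−h2·(2M2+M3)/6=5/3
t_q=3/4 → seg 0, τ=3/4; S=-3+11/3·τ+0·τ²+-2/3·τ³=-17/32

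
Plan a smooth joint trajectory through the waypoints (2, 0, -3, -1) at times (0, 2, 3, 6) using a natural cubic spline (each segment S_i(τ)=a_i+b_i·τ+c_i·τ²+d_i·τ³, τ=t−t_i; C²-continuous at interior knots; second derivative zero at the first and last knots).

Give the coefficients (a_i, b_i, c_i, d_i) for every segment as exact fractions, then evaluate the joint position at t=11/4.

Δ: Δ0=-1, Δ1=-3, Δ2=2/3
row 1: diag=6, rhs=-12; c'=1/6, d'=-2
row 2: denom=8−1·1/6=47/6; d'=(22−1·-2)/(47/6)=144/47
back: M2=144/47
back: M1=-2−1/6·144/47=-118/47
M: M0=0, M1=-118/47, M2=144/47, M3=0
seg 0: a=2, c=M0/2=0, d=(M1−M0)/(6·2)=-59/282, b=Δ0−h0·(2M0+M1)/6=-23/141
seg 1: a=0, c=M1/2=-59/47, d=(M2−M1)/(6·1)=131/141, b=Δ1−h1·(2M1+M2)/6=-377/141
seg 2: a=-3, c=M2/2=72/47, d=(M3−M2)/(6·3)=-8/47, b=Δ2−h2·(2M2+M3)/6=-338/141
t_q=11/4 → seg 1, τ=3/4; S=0+-377/141·τ+-59/47·τ²+131/141·τ³=-6977/3008

  seg 0: a=2 b=-23/141 c=0 d=-59/282
  seg 1: a=0 b=-377/141 c=-59/47 d=131/141
  seg 2: a=-3 b=-338/141 c=72/47 d=-8/47
S(11/4) = -6977/3008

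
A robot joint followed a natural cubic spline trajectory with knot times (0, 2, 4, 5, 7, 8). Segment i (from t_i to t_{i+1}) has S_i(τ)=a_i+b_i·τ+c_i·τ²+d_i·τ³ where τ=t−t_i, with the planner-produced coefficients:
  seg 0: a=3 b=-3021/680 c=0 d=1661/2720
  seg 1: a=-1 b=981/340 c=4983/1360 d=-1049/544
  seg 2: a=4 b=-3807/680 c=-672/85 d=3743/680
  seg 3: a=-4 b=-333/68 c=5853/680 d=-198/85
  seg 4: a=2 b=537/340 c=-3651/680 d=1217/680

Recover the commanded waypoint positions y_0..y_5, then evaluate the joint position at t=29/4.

y_0=3 y_1=-1 y_2=4 y_3=-4 y_4=2 y_5=0
S(29/4) = 90837/43520

y_0 = S_0(0) = a_0 = 3
y_1 = S_1(0) = a_1 = -1
y_2 = S_2(0) = a_2 = 4
y_3 = S_3(0) = a_3 = -4
y_4 = S_4(0) = a_4 = 2
y_5 = S_4(1) = 0
t_q=29/4 is in segment 4 (τ=1/4); S_4(τ)=90837/43520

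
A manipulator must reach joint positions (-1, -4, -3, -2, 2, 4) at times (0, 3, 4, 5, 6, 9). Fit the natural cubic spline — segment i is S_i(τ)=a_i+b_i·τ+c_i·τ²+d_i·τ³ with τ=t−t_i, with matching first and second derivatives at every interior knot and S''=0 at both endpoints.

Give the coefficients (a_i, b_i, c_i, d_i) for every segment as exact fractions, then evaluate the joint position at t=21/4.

  seg 0: a=-1 b=-1675/897 c=0 d=778/8073
  seg 1: a=-4 b=659/897 c=778/897 d=-180/299
  seg 2: a=-3 b=595/897 c=-842/897 d=88/69
  seg 3: a=-2 b=781/299 c=2590/897 d=-1345/897
  seg 4: a=2 b=3488/897 c=-1445/897 d=1445/8073
S(21/4) = -22771/19136

Δ: Δ0=-1, Δ1=1, Δ2=1, Δ3=4, Δ4=2/3
row 1: diag=8, rhs=12; c'=1/8, d'=3/2
row 2: denom=4−1·1/8=31/8; d'=(0−1·3/2)/(31/8)=-12/31
row 3: denom=4−1·8/31=116/31; d'=(18−1·-12/31)/(116/31)=285/58
row 4: denom=8−1·31/116=897/116; d'=(-20−1·285/58)/(897/116)=-2890/897
back: M4=-2890/897
back: M3=285/58−31/116·-2890/897=5180/897
back: M2=-12/31−8/31·5180/897=-1684/897
back: M1=3/2−1/8·-1684/897=1556/897
M: M0=0, M1=1556/897, M2=-1684/897, M3=5180/897, M4=-2890/897, M5=0
seg 0: a=-1, c=M0/2=0, d=(M1−M0)/(6·3)=778/8073, b=Δ0−h0·(2M0+M1)/6=-1675/897
seg 1: a=-4, c=M1/2=778/897, d=(M2−M1)/(6·1)=-180/299, b=Δ1−h1·(2M1+M2)/6=659/897
seg 2: a=-3, c=M2/2=-842/897, d=(M3−M2)/(6·1)=88/69, b=Δ2−h2·(2M2+M3)/6=595/897
seg 3: a=-2, c=M3/2=2590/897, d=(M4−M3)/(6·1)=-1345/897, b=Δ3−h3·(2M3+M4)/6=781/299
seg 4: a=2, c=M4/2=-1445/897, d=(M5−M4)/(6·3)=1445/8073, b=Δ4−h4·(2M4+M5)/6=3488/897
t_q=21/4 → seg 3, τ=1/4; S=-2+781/299·τ+2590/897·τ²+-1345/897·τ³=-22771/19136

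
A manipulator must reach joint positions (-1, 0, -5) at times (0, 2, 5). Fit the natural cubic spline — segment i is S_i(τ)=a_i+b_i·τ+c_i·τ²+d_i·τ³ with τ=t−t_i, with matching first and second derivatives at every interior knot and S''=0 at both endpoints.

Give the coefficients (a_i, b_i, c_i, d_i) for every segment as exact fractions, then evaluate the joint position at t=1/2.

Δ: Δ0=1/2, Δ1=-5/3
row 1: diag=10, rhs=-13; c'=3/10, d'=-13/10
back: M1=-13/10
M: M0=0, M1=-13/10, M2=0
seg 0: a=-1, c=M0/2=0, d=(M1−M0)/(6·2)=-13/120, b=Δ0−h0·(2M0+M1)/6=14/15
seg 1: a=0, c=M1/2=-13/20, d=(M2−M1)/(6·3)=13/180, b=Δ1−h1·(2M1+M2)/6=-11/30
t_q=1/2 → seg 0, τ=1/2; S=-1+14/15·τ+0·τ²+-13/120·τ³=-35/64

  seg 0: a=-1 b=14/15 c=0 d=-13/120
  seg 1: a=0 b=-11/30 c=-13/20 d=13/180
S(1/2) = -35/64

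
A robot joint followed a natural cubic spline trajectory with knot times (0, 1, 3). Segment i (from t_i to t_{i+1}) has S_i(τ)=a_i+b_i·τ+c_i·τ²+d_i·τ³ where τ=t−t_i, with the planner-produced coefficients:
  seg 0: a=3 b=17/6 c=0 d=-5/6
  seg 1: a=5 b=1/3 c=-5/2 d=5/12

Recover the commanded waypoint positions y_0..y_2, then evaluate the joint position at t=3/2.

y_0=3 y_1=5 y_2=-1
S(3/2) = 147/32

y_0 = S_0(0) = a_0 = 3
y_1 = S_1(0) = a_1 = 5
y_2 = S_1(2) = -1
t_q=3/2 is in segment 1 (τ=1/2); S_1(τ)=147/32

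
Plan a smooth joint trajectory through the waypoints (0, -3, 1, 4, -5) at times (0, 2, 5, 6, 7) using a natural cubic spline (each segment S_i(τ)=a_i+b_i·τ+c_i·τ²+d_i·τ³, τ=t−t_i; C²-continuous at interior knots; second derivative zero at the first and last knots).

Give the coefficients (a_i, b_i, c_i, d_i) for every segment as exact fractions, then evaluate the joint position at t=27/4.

  seg 0: a=0 b=-712/411 c=0 d=191/3288
  seg 1: a=-3 b=-851/822 c=191/548 d=725/4932
  seg 2: a=1 b=8261/1644 c=229/137 d=-6077/1644
  seg 3: a=4 b=-2237/822 c=-5161/548 d=5161/1644
S(27/4) = -70643/35072

Δ: Δ0=-3/2, Δ1=4/3, Δ2=3, Δ3=-9
row 1: diag=10, rhs=17; c'=3/10, d'=17/10
row 2: denom=8−3·3/10=71/10; d'=(10−3·17/10)/(71/10)=49/71
row 3: denom=4−1·10/71=274/71; d'=(-72−1·49/71)/(274/71)=-5161/274
back: M3=-5161/274
back: M2=49/71−10/71·-5161/274=458/137
back: M1=17/10−3/10·458/137=191/274
M: M0=0, M1=191/274, M2=458/137, M3=-5161/274, M4=0
seg 0: a=0, c=M0/2=0, d=(M1−M0)/(6·2)=191/3288, b=Δ0−h0·(2M0+M1)/6=-712/411
seg 1: a=-3, c=M1/2=191/548, d=(M2−M1)/(6·3)=725/4932, b=Δ1−h1·(2M1+M2)/6=-851/822
seg 2: a=1, c=M2/2=229/137, d=(M3−M2)/(6·1)=-6077/1644, b=Δ2−h2·(2M2+M3)/6=8261/1644
seg 3: a=4, c=M3/2=-5161/548, d=(M4−M3)/(6·1)=5161/1644, b=Δ3−h3·(2M3+M4)/6=-2237/822
t_q=27/4 → seg 3, τ=3/4; S=4+-2237/822·τ+-5161/548·τ²+5161/1644·τ³=-70643/35072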